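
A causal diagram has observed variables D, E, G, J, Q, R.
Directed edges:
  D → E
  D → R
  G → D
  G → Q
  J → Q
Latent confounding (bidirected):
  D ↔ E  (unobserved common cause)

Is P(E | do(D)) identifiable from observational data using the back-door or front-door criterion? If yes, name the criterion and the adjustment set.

P(E|do(D)): not identifiable (no BD/FD set).

desc(D)\{D}={E,R}; candidates ⊆ {G,J,Q}.
D↔E: latent back-door arc(s) into D.
size 0: {}; under {} D still reaches {E,G,Q} ∋ E.
size 1: {G}, {J}, {Q}; under {G} D still reaches {E} ∋ E.
size 2: {G,J}, {G,Q}, {J,Q}; under {G,J} D still reaches {E} ∋ E.
D↔E cannot be blocked by any observed set — no back-door set.
No mediator lies on a directed D→…→E path.
Neither criterion identifies P(E|do(D)) in this graph.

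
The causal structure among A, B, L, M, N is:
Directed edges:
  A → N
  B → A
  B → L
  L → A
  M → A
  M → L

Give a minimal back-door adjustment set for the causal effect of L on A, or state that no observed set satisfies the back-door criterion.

desc(L)\{L}={A,N}; candidates ⊆ {B,M}.
size 0: {}; under {} L still reaches {A,B,M,N} ∋ A.
size 1: {B}, {M}; under {B} L still reaches {A,M,N} ∋ A.
{B,M}: L⊥A given {B,M} in G with L→· removed — back-door holds.

L→A: minimal back-door set {B, M}.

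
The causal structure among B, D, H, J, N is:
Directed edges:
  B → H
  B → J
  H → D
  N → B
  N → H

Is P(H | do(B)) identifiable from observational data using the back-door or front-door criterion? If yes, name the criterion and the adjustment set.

P(H|do(B)): backdoor, adjust for {N}.

desc(B)\{B}={D,H,J}; candidates ⊆ {N}.
size 0: {}; under {} B still reaches {D,H,N} ∋ H.
{N}: B⊥H given {N} in G with B→· removed — back-door holds.
P(H|do(B)) = Σ_{N} P(H|B,N)·P(N).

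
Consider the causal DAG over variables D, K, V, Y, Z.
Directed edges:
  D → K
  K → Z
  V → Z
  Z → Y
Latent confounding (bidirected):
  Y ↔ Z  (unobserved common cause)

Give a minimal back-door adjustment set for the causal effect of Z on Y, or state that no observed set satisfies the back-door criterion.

Z→Y: no observed back-door set.

desc(Z)\{Z}={Y}; candidates ⊆ {D,K,V}.
Z↔Y: latent back-door arc(s) into Z.
size 0: {}; under {} Z still reaches {D,K,V,Y} ∋ Y.
size 1: {D}, {K}, {V}; under {D} Z still reaches {K,V,Y} ∋ Y.
size 2: {D,K}, {D,V}, {K,V}; under {D,K} Z still reaches {V,Y} ∋ Y.
Z↔Y cannot be blocked by any observed set — no back-door set.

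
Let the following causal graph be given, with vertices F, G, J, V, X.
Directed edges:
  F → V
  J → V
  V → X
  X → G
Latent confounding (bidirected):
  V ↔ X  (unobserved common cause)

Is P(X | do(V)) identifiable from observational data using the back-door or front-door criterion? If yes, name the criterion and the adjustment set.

P(X|do(V)): not identifiable (no BD/FD set).

desc(V)\{V}={G,X}; candidates ⊆ {F,J}.
V↔X: latent back-door arc(s) into V.
size 0: {}; under {} V still reaches {F,G,J,X} ∋ X.
size 1: {F}, {J}; under {F} V still reaches {G,J,X} ∋ X.
size 2: {F,J}; under {F,J} V still reaches {G,X} ∋ X.
V↔X cannot be blocked by any observed set — no back-door set.
No mediator lies on a directed V→…→X path.
Neither criterion identifies P(X|do(V)) in this graph.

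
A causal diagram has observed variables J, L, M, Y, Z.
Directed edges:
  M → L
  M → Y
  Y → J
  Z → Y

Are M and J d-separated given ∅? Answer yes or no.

No — M and J are d-connected given ∅.

Bayes-Ball from M | ∅ reaches {J,L,Y}.
J ∈ reach(M|∅) ⇒ M ⊥̸ J | ∅.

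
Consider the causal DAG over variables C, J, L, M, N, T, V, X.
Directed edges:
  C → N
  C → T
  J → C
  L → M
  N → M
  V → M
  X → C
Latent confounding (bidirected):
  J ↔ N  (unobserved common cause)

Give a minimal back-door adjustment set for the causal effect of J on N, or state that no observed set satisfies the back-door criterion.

J→N: no observed back-door set.

desc(J)\{J}={C,M,N,T}; candidates ⊆ {L,V,X}.
J↔N: latent back-door arc(s) into J.
size 0: {}; under {} J still reaches {M,N} ∋ N.
size 1: {L}, {V}, {X}; under {L} J still reaches {M,N} ∋ N.
size 2: {L,V}, {L,X}, {V,X}; under {L,V} J still reaches {M,N} ∋ N.
J↔N cannot be blocked by any observed set — no back-door set.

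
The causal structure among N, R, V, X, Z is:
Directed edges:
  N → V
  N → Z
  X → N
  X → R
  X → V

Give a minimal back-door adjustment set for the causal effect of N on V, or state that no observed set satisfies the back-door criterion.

desc(N)\{N}={V,Z}; candidates ⊆ {R,X}.
size 0: {}; under {} N still reaches {R,V,X} ∋ V.
{X}: N⊥V given {X} in G with N→· removed — back-door holds.

N→V: minimal back-door set {X}.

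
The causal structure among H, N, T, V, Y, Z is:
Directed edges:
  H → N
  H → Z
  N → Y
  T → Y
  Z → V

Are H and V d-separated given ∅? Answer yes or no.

No — H and V are d-connected given ∅.

Bayes-Ball from H | ∅ reaches {N,V,Y,Z}.
V ∈ reach(H|∅) ⇒ H ⊥̸ V | ∅.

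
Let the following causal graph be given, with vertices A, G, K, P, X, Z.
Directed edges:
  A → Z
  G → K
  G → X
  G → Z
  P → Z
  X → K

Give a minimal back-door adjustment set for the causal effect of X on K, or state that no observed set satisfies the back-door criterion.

desc(X)\{X}={K}; candidates ⊆ {A,G,P,Z}.
size 0: {}; under {} X still reaches {G,K,Z} ∋ K.
{G}: X⊥K given {G} in G with X→· removed — back-door holds.

X→K: minimal back-door set {G}.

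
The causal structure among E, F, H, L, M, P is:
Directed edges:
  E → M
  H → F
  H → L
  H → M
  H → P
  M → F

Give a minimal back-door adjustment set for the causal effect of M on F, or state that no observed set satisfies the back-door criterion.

desc(M)\{M}={F}; candidates ⊆ {E,H,L,P}.
size 0: {}; under {} M still reaches {E,F,H,L,P} ∋ F.
{H}: M⊥F given {H} in G with M→· removed — back-door holds.

M→F: minimal back-door set {H}.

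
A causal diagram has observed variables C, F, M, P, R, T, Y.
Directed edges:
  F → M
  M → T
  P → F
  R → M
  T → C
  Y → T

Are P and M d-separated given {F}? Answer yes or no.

Bayes-Ball from P | {F} reaches ∅.
M ∉ reach(P|{F}) ⇒ P ⊥ M | {F}.

Yes — P ⊥ M | {F}.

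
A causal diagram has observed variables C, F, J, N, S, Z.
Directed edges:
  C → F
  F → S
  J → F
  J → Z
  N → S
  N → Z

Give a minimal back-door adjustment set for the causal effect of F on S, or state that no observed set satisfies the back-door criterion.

F→S: minimal back-door set ∅.

desc(F)\{F}={S}; candidates ⊆ {C,J,N,Z}.
∅: F⊥S given ∅ in G with F→· removed — back-door holds.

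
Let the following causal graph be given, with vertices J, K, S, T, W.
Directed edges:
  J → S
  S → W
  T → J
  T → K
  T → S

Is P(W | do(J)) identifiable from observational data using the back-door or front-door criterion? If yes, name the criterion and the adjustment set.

P(W|do(J)): backdoor, adjust for {T}.

desc(J)\{J}={S,W}; candidates ⊆ {K,T}.
size 0: {}; under {} J still reaches {K,S,T,W} ∋ W.
{T}: J⊥W given {T} in G with J→· removed — back-door holds.
P(W|do(J)) = Σ_{T} P(W|J,T)·P(T).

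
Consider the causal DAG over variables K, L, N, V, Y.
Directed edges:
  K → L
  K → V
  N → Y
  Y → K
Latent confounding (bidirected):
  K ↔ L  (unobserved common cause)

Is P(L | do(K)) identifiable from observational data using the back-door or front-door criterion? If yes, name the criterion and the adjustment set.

P(L|do(K)): not identifiable (no BD/FD set).

desc(K)\{K}={L,V}; candidates ⊆ {N,Y}.
K↔L: latent back-door arc(s) into K.
size 0: {}; under {} K still reaches {L,N,Y} ∋ L.
size 1: {N}, {Y}; under {N} K still reaches {L,Y} ∋ L.
size 2: {N,Y}; under {N,Y} K still reaches {L} ∋ L.
K↔L cannot be blocked by any observed set — no back-door set.
No mediator lies on a directed K→…→L path.
Neither criterion identifies P(L|do(K)) in this graph.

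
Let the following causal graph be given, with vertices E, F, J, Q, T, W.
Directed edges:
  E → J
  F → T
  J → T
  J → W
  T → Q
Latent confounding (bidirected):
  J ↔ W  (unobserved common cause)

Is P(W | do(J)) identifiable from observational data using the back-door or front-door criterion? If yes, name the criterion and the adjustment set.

P(W|do(J)): not identifiable (no BD/FD set).

desc(J)\{J}={Q,T,W}; candidates ⊆ {E,F}.
J↔W: latent back-door arc(s) into J.
size 0: {}; under {} J still reaches {E,W} ∋ W.
size 1: {E}, {F}; under {E} J still reaches {W} ∋ W.
size 2: {E,F}; under {E,F} J still reaches {W} ∋ W.
J↔W cannot be blocked by any observed set — no back-door set.
No mediator lies on a directed J→…→W path.
Neither criterion identifies P(W|do(J)) in this graph.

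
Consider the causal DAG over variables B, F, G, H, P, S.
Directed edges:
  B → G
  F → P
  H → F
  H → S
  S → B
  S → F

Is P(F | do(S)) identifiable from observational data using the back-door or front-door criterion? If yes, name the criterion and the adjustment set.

desc(S)\{S}={B,F,G,P}; candidates ⊆ {H}.
size 0: {}; under {} S still reaches {F,H,P} ∋ F.
{H}: S⊥F given {H} in G with S→· removed — back-door holds.
P(F|do(S)) = Σ_{H} P(F|S,H)·P(H).

P(F|do(S)): backdoor, adjust for {H}.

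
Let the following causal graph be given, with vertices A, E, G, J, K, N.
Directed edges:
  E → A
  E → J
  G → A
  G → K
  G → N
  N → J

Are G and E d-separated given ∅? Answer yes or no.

Yes — G ⊥ E | ∅.

Bayes-Ball from G | ∅ reaches {A,J,K,N}.
E ∉ reach(G|∅) ⇒ G ⊥ E | ∅.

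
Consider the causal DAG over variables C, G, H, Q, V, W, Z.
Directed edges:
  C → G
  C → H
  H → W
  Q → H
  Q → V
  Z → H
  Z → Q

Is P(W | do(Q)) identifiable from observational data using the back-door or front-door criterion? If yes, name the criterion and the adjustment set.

desc(Q)\{Q}={H,V,W}; candidates ⊆ {C,G,Z}.
size 0: {}; under {} Q still reaches {H,W,Z} ∋ W.
{Z}: Q⊥W given {Z} in G with Q→· removed — back-door holds.
P(W|do(Q)) = Σ_{Z} P(W|Q,Z)·P(Z).

P(W|do(Q)): backdoor, adjust for {Z}.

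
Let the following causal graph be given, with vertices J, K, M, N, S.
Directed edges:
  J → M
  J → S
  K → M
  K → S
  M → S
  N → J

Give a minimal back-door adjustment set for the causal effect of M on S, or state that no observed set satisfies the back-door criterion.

M→S: minimal back-door set {J, K}.

desc(M)\{M}={S}; candidates ⊆ {J,K,N}.
size 0: {}; under {} M still reaches {J,K,N,S} ∋ S.
size 1: {J}, {K}, {N}; under {J} M still reaches {K,S} ∋ S.
{J,K}: M⊥S given {J,K} in G with M→· removed — back-door holds.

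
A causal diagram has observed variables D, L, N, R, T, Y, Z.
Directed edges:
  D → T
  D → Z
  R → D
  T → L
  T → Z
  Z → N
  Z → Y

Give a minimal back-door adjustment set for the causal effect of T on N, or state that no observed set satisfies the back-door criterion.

desc(T)\{T}={L,N,Y,Z}; candidates ⊆ {D,R}.
size 0: {}; under {} T still reaches {D,N,R,Y,Z} ∋ N.
{D}: T⊥N given {D} in G with T→· removed — back-door holds.

T→N: minimal back-door set {D}.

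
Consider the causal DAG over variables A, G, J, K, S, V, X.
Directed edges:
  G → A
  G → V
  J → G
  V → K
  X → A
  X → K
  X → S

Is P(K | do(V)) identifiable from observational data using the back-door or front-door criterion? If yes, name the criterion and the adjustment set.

desc(V)\{V}={K}; candidates ⊆ {A,G,J,S,X}.
∅: V⊥K given ∅ in G with V→· removed — back-door holds.
P(K|do(V)) = P(K|V) — no adjustment needed.

P(K|do(V)): backdoor, adjust for ∅.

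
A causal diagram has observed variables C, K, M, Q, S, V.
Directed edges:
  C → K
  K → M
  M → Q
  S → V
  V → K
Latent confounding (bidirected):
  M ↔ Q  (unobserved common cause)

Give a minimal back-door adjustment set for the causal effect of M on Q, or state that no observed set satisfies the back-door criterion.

desc(M)\{M}={Q}; candidates ⊆ {C,K,S,V}.
M↔Q: latent back-door arc(s) into M.
size 0: {}; under {} M still reaches {C,K,Q,S,V} ∋ Q.
size 1: {C}, {K}, {S} …(+1); under {C} M still reaches {K,Q,S,V} ∋ Q.
size 2: {C,K}, {C,S}, {C,V} …(+3); under {C,K} M still reaches {Q} ∋ Q.
M↔Q cannot be blocked by any observed set — no back-door set.

M→Q: no observed back-door set.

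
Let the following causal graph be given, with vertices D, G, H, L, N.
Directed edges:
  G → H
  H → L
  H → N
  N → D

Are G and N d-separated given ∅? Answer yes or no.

Bayes-Ball from G | ∅ reaches {D,H,L,N}.
N ∈ reach(G|∅) ⇒ G ⊥̸ N | ∅.

No — G and N are d-connected given ∅.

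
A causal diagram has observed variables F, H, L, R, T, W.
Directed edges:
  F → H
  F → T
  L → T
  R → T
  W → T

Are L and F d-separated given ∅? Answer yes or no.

Bayes-Ball from L | ∅ reaches {T}.
F ∉ reach(L|∅) ⇒ L ⊥ F | ∅.

Yes — L ⊥ F | ∅.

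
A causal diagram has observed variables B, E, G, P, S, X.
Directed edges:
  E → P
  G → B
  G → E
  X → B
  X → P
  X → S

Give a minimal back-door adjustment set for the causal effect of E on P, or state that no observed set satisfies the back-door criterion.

E→P: minimal back-door set ∅.

desc(E)\{E}={P}; candidates ⊆ {B,G,S,X}.
∅: E⊥P given ∅ in G with E→· removed — back-door holds.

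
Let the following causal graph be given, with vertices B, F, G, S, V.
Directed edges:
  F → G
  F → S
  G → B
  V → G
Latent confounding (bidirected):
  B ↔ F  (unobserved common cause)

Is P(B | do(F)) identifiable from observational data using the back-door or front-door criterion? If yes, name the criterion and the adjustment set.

desc(F)\{F}={B,G,S}; candidates ⊆ {V}.
F↔B: latent back-door arc(s) into F.
size 0: {}; under {} F still reaches {B} ∋ B.
size 1: {V}; under {V} F still reaches {B} ∋ B.
F↔B cannot be blocked by any observed set — no back-door set.
{G}: (i) intercepts every directed F→B path; (ii) no back-door F→{G}; (iii) {F} blocks every back-door {G}→B. Front-door holds.
P(B|do(F)) = Σ_{G} P(G|F) Σ_{F'} P(B|G,F')P(F').

P(B|do(F)): frontdoor, adjust for {G}.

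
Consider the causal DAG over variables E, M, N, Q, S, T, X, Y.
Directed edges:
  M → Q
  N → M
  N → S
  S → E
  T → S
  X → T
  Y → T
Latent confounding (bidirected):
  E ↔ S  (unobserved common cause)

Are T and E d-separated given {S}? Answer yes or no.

Bayes-Ball from T | {S} reaches {E,M,N,Q,X,Y}.
E ∈ reach(T|{S}) ⇒ T ⊥̸ E | {S}.

No — T and E are d-connected given {S}.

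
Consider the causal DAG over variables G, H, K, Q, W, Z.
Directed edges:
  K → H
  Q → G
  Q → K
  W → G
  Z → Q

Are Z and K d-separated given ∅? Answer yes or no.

No — Z and K are d-connected given ∅.

Bayes-Ball from Z | ∅ reaches {G,H,K,Q}.
K ∈ reach(Z|∅) ⇒ Z ⊥̸ K | ∅.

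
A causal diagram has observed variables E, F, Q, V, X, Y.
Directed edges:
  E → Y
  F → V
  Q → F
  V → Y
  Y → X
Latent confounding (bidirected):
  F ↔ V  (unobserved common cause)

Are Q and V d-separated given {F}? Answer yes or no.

No — Q and V are d-connected given {F}.

Bayes-Ball from Q | {F} reaches {V,X,Y}.
V ∈ reach(Q|{F}) ⇒ Q ⊥̸ V | {F}.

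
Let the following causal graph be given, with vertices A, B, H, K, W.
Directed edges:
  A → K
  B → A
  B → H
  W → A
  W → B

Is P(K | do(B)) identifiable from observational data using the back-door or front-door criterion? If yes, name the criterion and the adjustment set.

desc(B)\{B}={A,H,K}; candidates ⊆ {W}.
size 0: {}; under {} B still reaches {A,K,W} ∋ K.
{W}: B⊥K given {W} in G with B→· removed — back-door holds.
P(K|do(B)) = Σ_{W} P(K|B,W)·P(W).

P(K|do(B)): backdoor, adjust for {W}.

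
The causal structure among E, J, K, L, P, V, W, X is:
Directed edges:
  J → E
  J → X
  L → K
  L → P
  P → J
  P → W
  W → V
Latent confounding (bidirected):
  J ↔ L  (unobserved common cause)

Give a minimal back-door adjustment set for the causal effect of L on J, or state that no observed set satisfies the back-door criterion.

desc(L)\{L}={E,J,K,P,V,W,X}; candidates ⊆ {—}.
L↔J: latent back-door arc(s) into L.
size 0: {}; under {} L still reaches {E,J,X} ∋ J.
L↔J cannot be blocked by any observed set — no back-door set.

L→J: no observed back-door set.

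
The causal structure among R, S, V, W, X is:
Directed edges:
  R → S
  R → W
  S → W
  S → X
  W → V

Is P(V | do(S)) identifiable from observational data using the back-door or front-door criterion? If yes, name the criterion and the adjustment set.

P(V|do(S)): backdoor, adjust for {R}.

desc(S)\{S}={V,W,X}; candidates ⊆ {R}.
size 0: {}; under {} S still reaches {R,V,W} ∋ V.
{R}: S⊥V given {R} in G with S→· removed — back-door holds.
P(V|do(S)) = Σ_{R} P(V|S,R)·P(R).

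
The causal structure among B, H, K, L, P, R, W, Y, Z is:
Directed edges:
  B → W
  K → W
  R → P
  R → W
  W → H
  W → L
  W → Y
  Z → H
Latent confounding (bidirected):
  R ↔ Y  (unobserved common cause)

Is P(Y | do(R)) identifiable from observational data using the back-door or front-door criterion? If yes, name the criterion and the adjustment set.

P(Y|do(R)): frontdoor, adjust for {W}.

desc(R)\{R}={H,L,P,W,Y}; candidates ⊆ {B,K,Z}.
R↔Y: latent back-door arc(s) into R.
size 0: {}; under {} R still reaches {Y} ∋ Y.
size 1: {B}, {K}, {Z}; under {B} R still reaches {Y} ∋ Y.
size 2: {B,K}, {B,Z}, {K,Z}; under {B,K} R still reaches {Y} ∋ Y.
R↔Y cannot be blocked by any observed set — no back-door set.
{W}: (i) intercepts every directed R→Y path; (ii) no back-door R→{W}; (iii) {R} blocks every back-door {W}→Y. Front-door holds.
P(Y|do(R)) = Σ_{W} P(W|R) Σ_{R'} P(Y|W,R')P(R').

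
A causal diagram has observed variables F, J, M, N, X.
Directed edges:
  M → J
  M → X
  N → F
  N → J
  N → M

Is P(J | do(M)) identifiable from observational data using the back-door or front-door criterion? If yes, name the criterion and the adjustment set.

P(J|do(M)): backdoor, adjust for {N}.

desc(M)\{M}={J,X}; candidates ⊆ {F,N}.
size 0: {}; under {} M still reaches {F,J,N} ∋ J.
{N}: M⊥J given {N} in G with M→· removed — back-door holds.
P(J|do(M)) = Σ_{N} P(J|M,N)·P(N).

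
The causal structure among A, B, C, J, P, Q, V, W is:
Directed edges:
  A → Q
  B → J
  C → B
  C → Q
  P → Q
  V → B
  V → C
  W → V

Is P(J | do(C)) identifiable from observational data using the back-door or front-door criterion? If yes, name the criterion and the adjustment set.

P(J|do(C)): backdoor, adjust for {V}.

desc(C)\{C}={B,J,Q}; candidates ⊆ {A,P,V,W}.
size 0: {}; under {} C still reaches {B,J,V,W} ∋ J.
{V}: C⊥J given {V} in G with C→· removed — back-door holds.
P(J|do(C)) = Σ_{V} P(J|C,V)·P(V).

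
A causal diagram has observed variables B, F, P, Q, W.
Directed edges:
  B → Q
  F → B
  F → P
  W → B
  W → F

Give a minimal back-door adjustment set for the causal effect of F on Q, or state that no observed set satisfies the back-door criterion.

desc(F)\{F}={B,P,Q}; candidates ⊆ {W}.
size 0: {}; under {} F still reaches {B,Q,W} ∋ Q.
{W}: F⊥Q given {W} in G with F→· removed — back-door holds.

F→Q: minimal back-door set {W}.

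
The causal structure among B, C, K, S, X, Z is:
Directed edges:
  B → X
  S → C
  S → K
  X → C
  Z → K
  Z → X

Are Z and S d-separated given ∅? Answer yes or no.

Yes — Z ⊥ S | ∅.

Bayes-Ball from Z | ∅ reaches {C,K,X}.
S ∉ reach(Z|∅) ⇒ Z ⊥ S | ∅.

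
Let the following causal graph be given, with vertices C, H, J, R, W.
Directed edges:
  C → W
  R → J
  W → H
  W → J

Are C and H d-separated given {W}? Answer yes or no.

Bayes-Ball from C | {W} reaches ∅.
H ∉ reach(C|{W}) ⇒ C ⊥ H | {W}.

Yes — C ⊥ H | {W}.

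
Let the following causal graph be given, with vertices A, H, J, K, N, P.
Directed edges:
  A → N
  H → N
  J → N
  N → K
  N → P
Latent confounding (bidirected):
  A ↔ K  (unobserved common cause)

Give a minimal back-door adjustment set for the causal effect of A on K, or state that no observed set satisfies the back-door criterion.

desc(A)\{A}={K,N,P}; candidates ⊆ {H,J}.
A↔K: latent back-door arc(s) into A.
size 0: {}; under {} A still reaches {K} ∋ K.
size 1: {H}, {J}; under {H} A still reaches {K} ∋ K.
size 2: {H,J}; under {H,J} A still reaches {K} ∋ K.
A↔K cannot be blocked by any observed set — no back-door set.

A→K: no observed back-door set.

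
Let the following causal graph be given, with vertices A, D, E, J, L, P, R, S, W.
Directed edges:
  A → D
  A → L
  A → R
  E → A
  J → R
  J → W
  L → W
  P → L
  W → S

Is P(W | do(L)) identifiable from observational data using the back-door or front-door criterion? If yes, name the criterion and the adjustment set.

desc(L)\{L}={S,W}; candidates ⊆ {A,D,E,J,P,R}.
∅: L⊥W given ∅ in G with L→· removed — back-door holds.
P(W|do(L)) = P(W|L) — no adjustment needed.

P(W|do(L)): backdoor, adjust for ∅.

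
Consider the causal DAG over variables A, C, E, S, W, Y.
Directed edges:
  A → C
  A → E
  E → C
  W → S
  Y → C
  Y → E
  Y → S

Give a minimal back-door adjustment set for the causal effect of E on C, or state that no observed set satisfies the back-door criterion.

E→C: minimal back-door set {A, Y}.

desc(E)\{E}={C}; candidates ⊆ {A,S,W,Y}.
size 0: {}; under {} E still reaches {A,C,S,Y} ∋ C.
size 1: {A}, {S}, {W} …(+1); under {A} E still reaches {C,S,Y} ∋ C.
{A,Y}: E⊥C given {A,Y} in G with E→· removed — back-door holds.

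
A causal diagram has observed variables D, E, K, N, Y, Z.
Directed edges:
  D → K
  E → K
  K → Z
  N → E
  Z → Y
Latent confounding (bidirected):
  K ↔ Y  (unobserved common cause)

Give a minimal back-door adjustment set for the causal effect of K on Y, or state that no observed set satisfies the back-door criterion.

desc(K)\{K}={Y,Z}; candidates ⊆ {D,E,N}.
K↔Y: latent back-door arc(s) into K.
size 0: {}; under {} K still reaches {D,E,N,Y} ∋ Y.
size 1: {D}, {E}, {N}; under {D} K still reaches {E,N,Y} ∋ Y.
size 2: {D,E}, {D,N}, {E,N}; under {D,E} K still reaches {Y} ∋ Y.
K↔Y cannot be blocked by any observed set — no back-door set.

K→Y: no observed back-door set.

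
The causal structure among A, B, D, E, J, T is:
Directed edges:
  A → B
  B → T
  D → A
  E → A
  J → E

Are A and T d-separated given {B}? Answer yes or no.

Yes — A ⊥ T | {B}.

Bayes-Ball from A | {B} reaches {D,E,J}.
T ∉ reach(A|{B}) ⇒ A ⊥ T | {B}.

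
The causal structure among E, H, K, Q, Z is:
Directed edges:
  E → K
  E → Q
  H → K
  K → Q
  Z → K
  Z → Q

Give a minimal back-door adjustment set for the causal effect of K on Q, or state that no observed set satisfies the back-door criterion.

K→Q: minimal back-door set {E, Z}.

desc(K)\{K}={Q}; candidates ⊆ {E,H,Z}.
size 0: {}; under {} K still reaches {E,H,Q,Z} ∋ Q.
size 1: {E}, {H}, {Z}; under {E} K still reaches {H,Q,Z} ∋ Q.
{E,Z}: K⊥Q given {E,Z} in G with K→· removed — back-door holds.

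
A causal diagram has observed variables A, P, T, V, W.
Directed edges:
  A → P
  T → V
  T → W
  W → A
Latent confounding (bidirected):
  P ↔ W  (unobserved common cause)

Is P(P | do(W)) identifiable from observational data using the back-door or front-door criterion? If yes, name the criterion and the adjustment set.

desc(W)\{W}={A,P}; candidates ⊆ {T,V}.
W↔P: latent back-door arc(s) into W.
size 0: {}; under {} W still reaches {P,T,V} ∋ P.
size 1: {T}, {V}; under {T} W still reaches {P} ∋ P.
size 2: {T,V}; under {T,V} W still reaches {P} ∋ P.
W↔P cannot be blocked by any observed set — no back-door set.
{A}: (i) intercepts every directed W→P path; (ii) no back-door W→{A}; (iii) {W} blocks every back-door {A}→P. Front-door holds.
P(P|do(W)) = Σ_{A} P(A|W) Σ_{W'} P(P|A,W')P(W').

P(P|do(W)): frontdoor, adjust for {A}.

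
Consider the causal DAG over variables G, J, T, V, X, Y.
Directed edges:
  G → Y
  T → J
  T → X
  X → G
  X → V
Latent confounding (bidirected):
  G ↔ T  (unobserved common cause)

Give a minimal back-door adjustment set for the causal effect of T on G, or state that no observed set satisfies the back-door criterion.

T→G: no observed back-door set.

desc(T)\{T}={G,J,V,X,Y}; candidates ⊆ {—}.
T↔G: latent back-door arc(s) into T.
size 0: {}; under {} T still reaches {G,Y} ∋ G.
T↔G cannot be blocked by any observed set — no back-door set.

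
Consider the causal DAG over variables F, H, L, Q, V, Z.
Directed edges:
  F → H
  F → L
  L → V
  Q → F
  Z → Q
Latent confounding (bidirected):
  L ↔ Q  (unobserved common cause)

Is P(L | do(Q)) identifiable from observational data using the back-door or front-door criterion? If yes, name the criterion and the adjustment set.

desc(Q)\{Q}={F,H,L,V}; candidates ⊆ {Z}.
Q↔L: latent back-door arc(s) into Q.
size 0: {}; under {} Q still reaches {L,V,Z} ∋ L.
size 1: {Z}; under {Z} Q still reaches {L,V} ∋ L.
Q↔L cannot be blocked by any observed set — no back-door set.
{F}: (i) intercepts every directed Q→L path; (ii) no back-door Q→{F}; (iii) {Q} blocks every back-door {F}→L. Front-door holds.
P(L|do(Q)) = Σ_{F} P(F|Q) Σ_{Q'} P(L|F,Q')P(Q').

P(L|do(Q)): frontdoor, adjust for {F}.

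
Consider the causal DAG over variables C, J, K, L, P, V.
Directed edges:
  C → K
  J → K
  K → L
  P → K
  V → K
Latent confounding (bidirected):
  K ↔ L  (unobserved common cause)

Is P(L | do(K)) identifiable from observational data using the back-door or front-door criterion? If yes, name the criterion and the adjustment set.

desc(K)\{K}={L}; candidates ⊆ {C,J,P,V}.
K↔L: latent back-door arc(s) into K.
size 0: {}; under {} K still reaches {C,J,L,P,V} ∋ L.
size 1: {C}, {J}, {P} …(+1); under {C} K still reaches {J,L,P,V} ∋ L.
size 2: {C,J}, {C,P}, {C,V} …(+3); under {C,J} K still reaches {L,P,V} ∋ L.
K↔L cannot be blocked by any observed set — no back-door set.
No mediator lies on a directed K→…→L path.
Neither criterion identifies P(L|do(K)) in this graph.

P(L|do(K)): not identifiable (no BD/FD set).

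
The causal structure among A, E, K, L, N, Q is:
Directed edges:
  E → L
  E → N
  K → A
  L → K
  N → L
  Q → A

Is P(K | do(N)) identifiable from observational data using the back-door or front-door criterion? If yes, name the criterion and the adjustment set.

P(K|do(N)): backdoor, adjust for {E}.

desc(N)\{N}={A,K,L}; candidates ⊆ {E,Q}.
size 0: {}; under {} N still reaches {A,E,K,L} ∋ K.
{E}: N⊥K given {E} in G with N→· removed — back-door holds.
P(K|do(N)) = Σ_{E} P(K|N,E)·P(E).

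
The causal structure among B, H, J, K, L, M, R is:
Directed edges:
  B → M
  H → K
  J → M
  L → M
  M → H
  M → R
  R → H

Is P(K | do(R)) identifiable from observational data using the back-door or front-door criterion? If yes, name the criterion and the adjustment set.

P(K|do(R)): backdoor, adjust for {M}.

desc(R)\{R}={H,K}; candidates ⊆ {B,J,L,M}.
size 0: {}; under {} R still reaches {B,H,J,K,L,M} ∋ K.
{M}: R⊥K given {M} in G with R→· removed — back-door holds.
P(K|do(R)) = Σ_{M} P(K|R,M)·P(M).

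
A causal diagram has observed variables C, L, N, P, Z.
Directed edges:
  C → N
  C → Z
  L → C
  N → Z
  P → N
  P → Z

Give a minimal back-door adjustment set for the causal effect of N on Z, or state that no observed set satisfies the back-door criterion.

N→Z: minimal back-door set {C, P}.

desc(N)\{N}={Z}; candidates ⊆ {C,L,P}.
size 0: {}; under {} N still reaches {C,L,P,Z} ∋ Z.
size 1: {C}, {L}, {P}; under {C} N still reaches {P,Z} ∋ Z.
{C,P}: N⊥Z given {C,P} in G with N→· removed — back-door holds.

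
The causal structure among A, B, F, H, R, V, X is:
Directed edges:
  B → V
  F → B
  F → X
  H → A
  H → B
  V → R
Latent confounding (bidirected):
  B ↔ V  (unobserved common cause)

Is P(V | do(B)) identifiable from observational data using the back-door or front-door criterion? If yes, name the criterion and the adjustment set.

P(V|do(B)): not identifiable (no BD/FD set).

desc(B)\{B}={R,V}; candidates ⊆ {A,F,H,X}.
B↔V: latent back-door arc(s) into B.
size 0: {}; under {} B still reaches {A,F,H,R,V,X} ∋ V.
size 1: {A}, {F}, {H} …(+1); under {A} B still reaches {F,H,R,V,X} ∋ V.
size 2: {A,F}, {A,H}, {A,X} …(+3); under {A,F} B still reaches {H,R,V} ∋ V.
B↔V cannot be blocked by any observed set — no back-door set.
No mediator lies on a directed B→…→V path.
Neither criterion identifies P(V|do(B)) in this graph.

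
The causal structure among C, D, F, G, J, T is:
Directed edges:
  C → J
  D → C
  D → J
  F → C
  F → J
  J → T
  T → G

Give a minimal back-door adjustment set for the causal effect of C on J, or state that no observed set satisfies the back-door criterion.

C→J: minimal back-door set {D, F}.

desc(C)\{C}={G,J,T}; candidates ⊆ {D,F}.
size 0: {}; under {} C still reaches {D,F,G,J,T} ∋ J.
size 1: {D}, {F}; under {D} C still reaches {F,G,J,T} ∋ J.
{D,F}: C⊥J given {D,F} in G with C→· removed — back-door holds.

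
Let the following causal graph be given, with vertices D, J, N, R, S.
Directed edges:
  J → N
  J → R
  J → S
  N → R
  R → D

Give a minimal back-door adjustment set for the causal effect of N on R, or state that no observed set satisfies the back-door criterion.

N→R: minimal back-door set {J}.

desc(N)\{N}={D,R}; candidates ⊆ {J,S}.
size 0: {}; under {} N still reaches {D,J,R,S} ∋ R.
{J}: N⊥R given {J} in G with N→· removed — back-door holds.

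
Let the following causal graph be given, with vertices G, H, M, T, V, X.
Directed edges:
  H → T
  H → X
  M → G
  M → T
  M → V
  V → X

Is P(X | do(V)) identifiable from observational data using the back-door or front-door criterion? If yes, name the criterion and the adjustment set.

P(X|do(V)): backdoor, adjust for ∅.

desc(V)\{V}={X}; candidates ⊆ {G,H,M,T}.
∅: V⊥X given ∅ in G with V→· removed — back-door holds.
P(X|do(V)) = P(X|V) — no adjustment needed.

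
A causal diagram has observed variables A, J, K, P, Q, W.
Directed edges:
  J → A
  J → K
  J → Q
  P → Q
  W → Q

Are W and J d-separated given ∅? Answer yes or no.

Yes — W ⊥ J | ∅.

Bayes-Ball from W | ∅ reaches {Q}.
J ∉ reach(W|∅) ⇒ W ⊥ J | ∅.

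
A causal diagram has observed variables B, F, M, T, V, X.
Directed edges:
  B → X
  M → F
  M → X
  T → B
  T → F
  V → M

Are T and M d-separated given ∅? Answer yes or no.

Yes — T ⊥ M | ∅.

Bayes-Ball from T | ∅ reaches {B,F,X}.
M ∉ reach(T|∅) ⇒ T ⊥ M | ∅.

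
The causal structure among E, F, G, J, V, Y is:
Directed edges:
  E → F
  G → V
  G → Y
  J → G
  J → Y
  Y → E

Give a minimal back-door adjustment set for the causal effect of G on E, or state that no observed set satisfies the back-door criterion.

desc(G)\{G}={E,F,V,Y}; candidates ⊆ {J}.
size 0: {}; under {} G still reaches {E,F,J,Y} ∋ E.
{J}: G⊥E given {J} in G with G→· removed — back-door holds.

G→E: minimal back-door set {J}.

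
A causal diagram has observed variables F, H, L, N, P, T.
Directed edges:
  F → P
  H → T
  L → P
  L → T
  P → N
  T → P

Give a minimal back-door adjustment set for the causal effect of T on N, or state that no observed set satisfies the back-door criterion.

desc(T)\{T}={N,P}; candidates ⊆ {F,H,L}.
size 0: {}; under {} T still reaches {H,L,N,P} ∋ N.
{L}: T⊥N given {L} in G with T→· removed — back-door holds.

T→N: minimal back-door set {L}.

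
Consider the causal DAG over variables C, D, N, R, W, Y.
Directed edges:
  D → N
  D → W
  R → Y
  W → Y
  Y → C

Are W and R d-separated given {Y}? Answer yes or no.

No — W and R are d-connected given {Y}.

Bayes-Ball from W | {Y} reaches {D,N,R}.
R ∈ reach(W|{Y}) ⇒ W ⊥̸ R | {Y}.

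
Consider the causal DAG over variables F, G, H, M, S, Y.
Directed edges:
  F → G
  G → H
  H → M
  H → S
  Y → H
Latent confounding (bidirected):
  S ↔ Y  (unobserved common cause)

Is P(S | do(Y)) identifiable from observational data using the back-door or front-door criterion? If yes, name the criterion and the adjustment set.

desc(Y)\{Y}={H,M,S}; candidates ⊆ {F,G}.
Y↔S: latent back-door arc(s) into Y.
size 0: {}; under {} Y still reaches {S} ∋ S.
size 1: {F}, {G}; under {F} Y still reaches {S} ∋ S.
size 2: {F,G}; under {F,G} Y still reaches {S} ∋ S.
Y↔S cannot be blocked by any observed set — no back-door set.
{H}: (i) intercepts every directed Y→S path; (ii) no back-door Y→{H}; (iii) {Y} blocks every back-door {H}→S. Front-door holds.
P(S|do(Y)) = Σ_{H} P(H|Y) Σ_{Y'} P(S|H,Y')P(Y').

P(S|do(Y)): frontdoor, adjust for {H}.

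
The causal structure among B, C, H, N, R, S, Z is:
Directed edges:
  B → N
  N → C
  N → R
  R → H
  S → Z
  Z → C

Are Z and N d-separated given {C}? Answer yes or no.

No — Z and N are d-connected given {C}.

Bayes-Ball from Z | {C} reaches {B,H,N,R,S}.
N ∈ reach(Z|{C}) ⇒ Z ⊥̸ N | {C}.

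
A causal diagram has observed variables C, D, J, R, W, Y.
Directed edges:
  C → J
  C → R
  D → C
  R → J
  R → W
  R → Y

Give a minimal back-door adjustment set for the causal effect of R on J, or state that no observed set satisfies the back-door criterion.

R→J: minimal back-door set {C}.

desc(R)\{R}={J,W,Y}; candidates ⊆ {C,D}.
size 0: {}; under {} R still reaches {C,D,J} ∋ J.
{C}: R⊥J given {C} in G with R→· removed — back-door holds.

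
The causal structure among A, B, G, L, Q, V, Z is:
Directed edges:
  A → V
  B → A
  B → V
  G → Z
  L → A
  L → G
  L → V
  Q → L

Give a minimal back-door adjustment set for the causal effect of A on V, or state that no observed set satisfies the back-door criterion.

desc(A)\{A}={V}; candidates ⊆ {B,G,L,Q,Z}.
size 0: {}; under {} A still reaches {B,G,L,Q,V,Z} ∋ V.
size 1: {B}, {G}, {L} …(+2); under {B} A still reaches {G,L,Q,V,Z} ∋ V.
{B,L}: A⊥V given {B,L} in G with A→· removed — back-door holds.

A→V: minimal back-door set {B, L}.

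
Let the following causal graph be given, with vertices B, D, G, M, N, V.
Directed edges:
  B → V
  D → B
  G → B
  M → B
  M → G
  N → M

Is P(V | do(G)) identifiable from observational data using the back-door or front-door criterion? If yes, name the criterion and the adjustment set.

desc(G)\{G}={B,V}; candidates ⊆ {D,M,N}.
size 0: {}; under {} G still reaches {B,M,N,V} ∋ V.
{M}: G⊥V given {M} in G with G→· removed — back-door holds.
P(V|do(G)) = Σ_{M} P(V|G,M)·P(M).

P(V|do(G)): backdoor, adjust for {M}.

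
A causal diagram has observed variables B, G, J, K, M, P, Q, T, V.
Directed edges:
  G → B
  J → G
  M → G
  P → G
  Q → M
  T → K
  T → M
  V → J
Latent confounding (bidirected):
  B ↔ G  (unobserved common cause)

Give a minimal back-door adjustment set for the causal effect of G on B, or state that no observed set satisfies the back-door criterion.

G→B: no observed back-door set.

desc(G)\{G}={B}; candidates ⊆ {J,K,M,P,Q,T,V}.
G↔B: latent back-door arc(s) into G.
size 0: {}; under {} G still reaches {B,J,K,M,P,Q,T,V} ∋ B.
size 1: {J}, {K}, {M} …(+4); under {J} G still reaches {B,K,M,P,Q,T} ∋ B.
size 2: {J,K}, {J,M}, {J,P} …(+18); under {J,K} G still reaches {B,M,P,Q,T} ∋ B.
G↔B cannot be blocked by any observed set — no back-door set.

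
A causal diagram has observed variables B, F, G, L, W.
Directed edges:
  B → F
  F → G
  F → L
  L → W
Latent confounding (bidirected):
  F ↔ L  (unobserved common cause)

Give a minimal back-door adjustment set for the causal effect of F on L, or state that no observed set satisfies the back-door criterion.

F→L: no observed back-door set.

desc(F)\{F}={G,L,W}; candidates ⊆ {B}.
F↔L: latent back-door arc(s) into F.
size 0: {}; under {} F still reaches {B,L,W} ∋ L.
size 1: {B}; under {B} F still reaches {L,W} ∋ L.
F↔L cannot be blocked by any observed set — no back-door set.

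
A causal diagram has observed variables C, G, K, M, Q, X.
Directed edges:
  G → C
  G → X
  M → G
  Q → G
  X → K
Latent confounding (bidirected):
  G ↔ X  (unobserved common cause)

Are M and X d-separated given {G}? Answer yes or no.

No — M and X are d-connected given {G}.

Bayes-Ball from M | {G} reaches {K,Q,X}.
X ∈ reach(M|{G}) ⇒ M ⊥̸ X | {G}.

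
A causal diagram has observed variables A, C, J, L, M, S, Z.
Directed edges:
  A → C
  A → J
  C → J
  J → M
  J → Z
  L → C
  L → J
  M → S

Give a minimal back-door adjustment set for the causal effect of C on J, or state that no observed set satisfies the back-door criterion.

C→J: minimal back-door set {A, L}.

desc(C)\{C}={J,M,S,Z}; candidates ⊆ {A,L}.
size 0: {}; under {} C still reaches {A,J,L,M,S,Z} ∋ J.
size 1: {A}, {L}; under {A} C still reaches {J,L,M,S,Z} ∋ J.
{A,L}: C⊥J given {A,L} in G with C→· removed — back-door holds.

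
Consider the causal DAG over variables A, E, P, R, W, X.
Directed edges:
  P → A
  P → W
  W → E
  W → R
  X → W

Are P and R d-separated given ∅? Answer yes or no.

No — P and R are d-connected given ∅.

Bayes-Ball from P | ∅ reaches {A,E,R,W}.
R ∈ reach(P|∅) ⇒ P ⊥̸ R | ∅.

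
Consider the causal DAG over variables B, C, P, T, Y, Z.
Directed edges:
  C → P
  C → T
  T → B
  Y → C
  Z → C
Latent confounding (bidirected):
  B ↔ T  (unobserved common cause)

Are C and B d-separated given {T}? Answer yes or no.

Bayes-Ball from C | {T} reaches {B,P,Y,Z}.
B ∈ reach(C|{T}) ⇒ C ⊥̸ B | {T}.

No — C and B are d-connected given {T}.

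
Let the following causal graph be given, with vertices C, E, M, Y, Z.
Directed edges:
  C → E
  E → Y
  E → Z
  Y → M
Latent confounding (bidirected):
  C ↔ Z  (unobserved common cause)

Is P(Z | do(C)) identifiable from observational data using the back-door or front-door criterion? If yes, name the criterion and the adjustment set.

P(Z|do(C)): frontdoor, adjust for {E}.

desc(C)\{C}={E,M,Y,Z}; candidates ⊆ {—}.
C↔Z: latent back-door arc(s) into C.
size 0: {}; under {} C still reaches {Z} ∋ Z.
C↔Z cannot be blocked by any observed set — no back-door set.
{E}: (i) intercepts every directed C→Z path; (ii) no back-door C→{E}; (iii) {C} blocks every back-door {E}→Z. Front-door holds.
P(Z|do(C)) = Σ_{E} P(E|C) Σ_{C'} P(Z|E,C')P(C').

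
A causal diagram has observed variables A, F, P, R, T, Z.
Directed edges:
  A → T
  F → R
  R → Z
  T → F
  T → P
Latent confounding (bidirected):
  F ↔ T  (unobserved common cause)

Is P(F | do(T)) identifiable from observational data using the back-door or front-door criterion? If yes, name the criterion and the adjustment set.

P(F|do(T)): not identifiable (no BD/FD set).

desc(T)\{T}={F,P,R,Z}; candidates ⊆ {A}.
T↔F: latent back-door arc(s) into T.
size 0: {}; under {} T still reaches {A,F,R,Z} ∋ F.
size 1: {A}; under {A} T still reaches {F,R,Z} ∋ F.
T↔F cannot be blocked by any observed set — no back-door set.
No mediator lies on a directed T→…→F path.
Neither criterion identifies P(F|do(T)) in this graph.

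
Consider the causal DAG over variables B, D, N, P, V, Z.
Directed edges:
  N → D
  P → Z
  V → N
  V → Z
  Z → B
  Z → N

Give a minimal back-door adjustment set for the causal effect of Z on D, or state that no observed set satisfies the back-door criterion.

Z→D: minimal back-door set {V}.

desc(Z)\{Z}={B,D,N}; candidates ⊆ {P,V}.
size 0: {}; under {} Z still reaches {D,N,P,V} ∋ D.
{V}: Z⊥D given {V} in G with Z→· removed — back-door holds.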